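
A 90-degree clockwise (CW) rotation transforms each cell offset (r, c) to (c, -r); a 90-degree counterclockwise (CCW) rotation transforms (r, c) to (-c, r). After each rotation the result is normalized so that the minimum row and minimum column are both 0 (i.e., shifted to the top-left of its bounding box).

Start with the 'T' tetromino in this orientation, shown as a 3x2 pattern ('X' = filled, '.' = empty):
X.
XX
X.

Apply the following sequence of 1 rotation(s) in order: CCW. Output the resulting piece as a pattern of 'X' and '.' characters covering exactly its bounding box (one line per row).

Start:
X.
XX
X.
After rotation 1 (CCW):
.X.
XXX

Answer: .X.
XXX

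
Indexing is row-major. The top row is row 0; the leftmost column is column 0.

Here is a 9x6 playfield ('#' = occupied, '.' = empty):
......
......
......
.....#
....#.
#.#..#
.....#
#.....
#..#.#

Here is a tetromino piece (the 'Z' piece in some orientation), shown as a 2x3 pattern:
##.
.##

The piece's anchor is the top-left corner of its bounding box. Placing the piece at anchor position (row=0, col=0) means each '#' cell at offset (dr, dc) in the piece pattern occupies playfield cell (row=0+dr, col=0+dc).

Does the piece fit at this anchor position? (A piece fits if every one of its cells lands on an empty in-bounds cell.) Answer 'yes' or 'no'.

Answer: yes

Derivation:
Check each piece cell at anchor (0, 0):
  offset (0,0) -> (0,0): empty -> OK
  offset (0,1) -> (0,1): empty -> OK
  offset (1,1) -> (1,1): empty -> OK
  offset (1,2) -> (1,2): empty -> OK
All cells valid: yes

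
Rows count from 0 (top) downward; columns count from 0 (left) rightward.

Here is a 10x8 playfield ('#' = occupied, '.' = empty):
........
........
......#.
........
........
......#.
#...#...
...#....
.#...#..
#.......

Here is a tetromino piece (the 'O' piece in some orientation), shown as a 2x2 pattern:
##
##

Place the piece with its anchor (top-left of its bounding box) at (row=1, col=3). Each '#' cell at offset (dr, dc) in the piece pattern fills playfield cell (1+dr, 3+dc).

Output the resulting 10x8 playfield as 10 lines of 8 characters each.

Answer: ........
...##...
...##.#.
........
........
......#.
#...#...
...#....
.#...#..
#.......

Derivation:
Fill (1+0,3+0) = (1,3)
Fill (1+0,3+1) = (1,4)
Fill (1+1,3+0) = (2,3)
Fill (1+1,3+1) = (2,4)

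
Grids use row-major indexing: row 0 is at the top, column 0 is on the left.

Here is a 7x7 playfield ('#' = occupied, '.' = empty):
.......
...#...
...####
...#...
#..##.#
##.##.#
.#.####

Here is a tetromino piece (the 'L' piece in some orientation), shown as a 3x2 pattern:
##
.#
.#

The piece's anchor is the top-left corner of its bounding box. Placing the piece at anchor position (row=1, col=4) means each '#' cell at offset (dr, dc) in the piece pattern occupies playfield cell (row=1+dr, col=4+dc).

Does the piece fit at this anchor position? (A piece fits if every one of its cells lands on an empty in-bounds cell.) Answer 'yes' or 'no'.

Check each piece cell at anchor (1, 4):
  offset (0,0) -> (1,4): empty -> OK
  offset (0,1) -> (1,5): empty -> OK
  offset (1,1) -> (2,5): occupied ('#') -> FAIL
  offset (2,1) -> (3,5): empty -> OK
All cells valid: no

Answer: no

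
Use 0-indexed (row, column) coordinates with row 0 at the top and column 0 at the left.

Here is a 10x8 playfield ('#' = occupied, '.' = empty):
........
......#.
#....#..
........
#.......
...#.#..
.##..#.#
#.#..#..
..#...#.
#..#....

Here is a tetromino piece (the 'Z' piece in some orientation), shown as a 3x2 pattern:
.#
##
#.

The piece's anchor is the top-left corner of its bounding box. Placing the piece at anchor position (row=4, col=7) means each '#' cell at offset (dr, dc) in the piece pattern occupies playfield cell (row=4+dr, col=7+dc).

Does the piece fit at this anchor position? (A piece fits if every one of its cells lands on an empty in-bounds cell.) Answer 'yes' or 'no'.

Check each piece cell at anchor (4, 7):
  offset (0,1) -> (4,8): out of bounds -> FAIL
  offset (1,0) -> (5,7): empty -> OK
  offset (1,1) -> (5,8): out of bounds -> FAIL
  offset (2,0) -> (6,7): occupied ('#') -> FAIL
All cells valid: no

Answer: no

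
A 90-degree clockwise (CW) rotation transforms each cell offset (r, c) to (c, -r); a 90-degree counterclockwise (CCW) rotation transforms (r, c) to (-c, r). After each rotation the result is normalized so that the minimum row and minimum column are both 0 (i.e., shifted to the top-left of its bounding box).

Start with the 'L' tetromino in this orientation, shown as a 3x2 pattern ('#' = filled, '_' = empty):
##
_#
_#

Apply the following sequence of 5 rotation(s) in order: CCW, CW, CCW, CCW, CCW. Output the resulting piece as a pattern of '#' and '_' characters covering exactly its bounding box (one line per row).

Answer: __#
###

Derivation:
Start:
##
_#
_#
After rotation 1 (CCW):
###
#__
After rotation 2 (CW):
##
_#
_#
After rotation 3 (CCW):
###
#__
After rotation 4 (CCW):
#_
#_
##
After rotation 5 (CCW):
__#
###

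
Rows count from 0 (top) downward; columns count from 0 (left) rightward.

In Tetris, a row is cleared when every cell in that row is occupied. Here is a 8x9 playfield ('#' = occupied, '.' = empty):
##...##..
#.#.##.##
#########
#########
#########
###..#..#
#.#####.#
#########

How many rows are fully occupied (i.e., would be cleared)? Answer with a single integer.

Answer: 4

Derivation:
Check each row:
  row 0: 5 empty cells -> not full
  row 1: 3 empty cells -> not full
  row 2: 0 empty cells -> FULL (clear)
  row 3: 0 empty cells -> FULL (clear)
  row 4: 0 empty cells -> FULL (clear)
  row 5: 4 empty cells -> not full
  row 6: 2 empty cells -> not full
  row 7: 0 empty cells -> FULL (clear)
Total rows cleared: 4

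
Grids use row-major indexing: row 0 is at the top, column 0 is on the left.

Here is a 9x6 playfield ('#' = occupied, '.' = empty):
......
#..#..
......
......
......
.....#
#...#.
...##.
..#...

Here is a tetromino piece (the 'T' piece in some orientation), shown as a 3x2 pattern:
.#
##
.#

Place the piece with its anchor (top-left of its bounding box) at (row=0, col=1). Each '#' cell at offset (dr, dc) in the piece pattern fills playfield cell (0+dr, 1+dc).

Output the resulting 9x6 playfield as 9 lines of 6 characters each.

Answer: ..#...
####..
..#...
......
......
.....#
#...#.
...##.
..#...

Derivation:
Fill (0+0,1+1) = (0,2)
Fill (0+1,1+0) = (1,1)
Fill (0+1,1+1) = (1,2)
Fill (0+2,1+1) = (2,2)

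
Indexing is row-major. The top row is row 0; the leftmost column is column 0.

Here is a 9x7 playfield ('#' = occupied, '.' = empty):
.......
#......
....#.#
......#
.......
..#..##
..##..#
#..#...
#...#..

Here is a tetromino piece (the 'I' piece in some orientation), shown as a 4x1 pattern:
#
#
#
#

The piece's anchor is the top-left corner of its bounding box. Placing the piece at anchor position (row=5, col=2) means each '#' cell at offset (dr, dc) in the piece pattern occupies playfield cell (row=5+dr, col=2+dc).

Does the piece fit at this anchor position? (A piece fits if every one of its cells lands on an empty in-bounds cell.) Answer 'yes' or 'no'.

Check each piece cell at anchor (5, 2):
  offset (0,0) -> (5,2): occupied ('#') -> FAIL
  offset (1,0) -> (6,2): occupied ('#') -> FAIL
  offset (2,0) -> (7,2): empty -> OK
  offset (3,0) -> (8,2): empty -> OK
All cells valid: no

Answer: no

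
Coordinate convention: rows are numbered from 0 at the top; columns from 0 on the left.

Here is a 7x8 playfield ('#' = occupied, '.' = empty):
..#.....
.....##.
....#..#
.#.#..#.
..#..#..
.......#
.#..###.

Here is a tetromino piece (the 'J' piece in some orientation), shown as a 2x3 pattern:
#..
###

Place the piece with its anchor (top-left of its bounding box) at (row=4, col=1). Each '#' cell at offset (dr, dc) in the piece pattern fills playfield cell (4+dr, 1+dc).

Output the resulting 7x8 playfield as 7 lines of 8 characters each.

Answer: ..#.....
.....##.
....#..#
.#.#..#.
.##..#..
.###...#
.#..###.

Derivation:
Fill (4+0,1+0) = (4,1)
Fill (4+1,1+0) = (5,1)
Fill (4+1,1+1) = (5,2)
Fill (4+1,1+2) = (5,3)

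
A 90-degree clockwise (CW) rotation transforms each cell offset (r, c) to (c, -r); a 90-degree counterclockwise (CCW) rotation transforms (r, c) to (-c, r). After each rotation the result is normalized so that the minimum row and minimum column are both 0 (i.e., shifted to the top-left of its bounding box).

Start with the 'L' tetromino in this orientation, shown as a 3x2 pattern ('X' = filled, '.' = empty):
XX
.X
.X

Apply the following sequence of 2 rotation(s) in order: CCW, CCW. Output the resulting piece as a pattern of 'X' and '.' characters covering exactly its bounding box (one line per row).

Answer: X.
X.
XX

Derivation:
Start:
XX
.X
.X
After rotation 1 (CCW):
XXX
X..
After rotation 2 (CCW):
X.
X.
XX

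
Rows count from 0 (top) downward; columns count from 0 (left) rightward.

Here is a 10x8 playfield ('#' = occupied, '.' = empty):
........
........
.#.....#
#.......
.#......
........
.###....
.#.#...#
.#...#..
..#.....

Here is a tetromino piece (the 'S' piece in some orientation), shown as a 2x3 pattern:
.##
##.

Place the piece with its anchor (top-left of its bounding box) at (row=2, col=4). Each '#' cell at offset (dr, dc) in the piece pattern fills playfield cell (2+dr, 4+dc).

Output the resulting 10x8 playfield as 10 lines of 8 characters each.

Answer: ........
........
.#...###
#...##..
.#......
........
.###....
.#.#...#
.#...#..
..#.....

Derivation:
Fill (2+0,4+1) = (2,5)
Fill (2+0,4+2) = (2,6)
Fill (2+1,4+0) = (3,4)
Fill (2+1,4+1) = (3,5)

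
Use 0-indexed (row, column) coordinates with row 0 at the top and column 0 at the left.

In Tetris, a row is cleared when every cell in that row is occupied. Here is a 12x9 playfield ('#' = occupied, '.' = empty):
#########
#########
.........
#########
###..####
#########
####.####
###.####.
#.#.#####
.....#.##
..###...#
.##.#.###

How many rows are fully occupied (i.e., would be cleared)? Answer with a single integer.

Check each row:
  row 0: 0 empty cells -> FULL (clear)
  row 1: 0 empty cells -> FULL (clear)
  row 2: 9 empty cells -> not full
  row 3: 0 empty cells -> FULL (clear)
  row 4: 2 empty cells -> not full
  row 5: 0 empty cells -> FULL (clear)
  row 6: 1 empty cell -> not full
  row 7: 2 empty cells -> not full
  row 8: 2 empty cells -> not full
  row 9: 6 empty cells -> not full
  row 10: 5 empty cells -> not full
  row 11: 3 empty cells -> not full
Total rows cleared: 4

Answer: 4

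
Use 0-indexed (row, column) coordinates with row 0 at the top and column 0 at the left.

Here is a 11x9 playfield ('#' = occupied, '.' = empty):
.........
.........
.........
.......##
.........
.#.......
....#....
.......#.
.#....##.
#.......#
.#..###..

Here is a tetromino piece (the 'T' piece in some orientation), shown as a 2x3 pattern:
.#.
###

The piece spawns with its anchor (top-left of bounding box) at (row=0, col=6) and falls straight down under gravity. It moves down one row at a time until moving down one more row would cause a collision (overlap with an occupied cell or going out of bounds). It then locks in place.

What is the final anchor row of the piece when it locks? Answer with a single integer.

Spawn at (row=0, col=6). Try each row:
  row 0: fits
  row 1: fits
  row 2: blocked -> lock at row 1

Answer: 1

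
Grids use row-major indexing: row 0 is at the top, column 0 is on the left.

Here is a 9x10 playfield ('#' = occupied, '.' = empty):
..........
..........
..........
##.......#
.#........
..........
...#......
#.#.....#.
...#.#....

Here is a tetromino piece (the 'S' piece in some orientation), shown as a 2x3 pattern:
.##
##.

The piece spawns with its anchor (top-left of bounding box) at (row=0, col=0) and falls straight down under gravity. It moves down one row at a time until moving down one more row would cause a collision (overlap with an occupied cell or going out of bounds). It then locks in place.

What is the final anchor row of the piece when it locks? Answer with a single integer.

Spawn at (row=0, col=0). Try each row:
  row 0: fits
  row 1: fits
  row 2: blocked -> lock at row 1

Answer: 1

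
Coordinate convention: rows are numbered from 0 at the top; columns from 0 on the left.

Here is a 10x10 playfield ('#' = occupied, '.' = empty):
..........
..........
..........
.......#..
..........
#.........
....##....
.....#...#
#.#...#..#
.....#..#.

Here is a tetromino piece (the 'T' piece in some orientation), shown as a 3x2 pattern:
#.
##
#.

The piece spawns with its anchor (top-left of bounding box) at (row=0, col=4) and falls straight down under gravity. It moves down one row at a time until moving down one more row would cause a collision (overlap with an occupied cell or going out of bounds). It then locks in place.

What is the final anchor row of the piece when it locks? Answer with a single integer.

Answer: 3

Derivation:
Spawn at (row=0, col=4). Try each row:
  row 0: fits
  row 1: fits
  row 2: fits
  row 3: fits
  row 4: blocked -> lock at row 3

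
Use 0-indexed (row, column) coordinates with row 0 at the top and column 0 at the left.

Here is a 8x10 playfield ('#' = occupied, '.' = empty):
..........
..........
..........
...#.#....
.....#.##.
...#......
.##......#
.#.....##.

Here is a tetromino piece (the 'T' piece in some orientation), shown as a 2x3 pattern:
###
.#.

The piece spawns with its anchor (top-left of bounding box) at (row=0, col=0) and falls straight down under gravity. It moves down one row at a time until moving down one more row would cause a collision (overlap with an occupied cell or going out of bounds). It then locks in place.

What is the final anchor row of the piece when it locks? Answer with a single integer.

Spawn at (row=0, col=0). Try each row:
  row 0: fits
  row 1: fits
  row 2: fits
  row 3: fits
  row 4: fits
  row 5: blocked -> lock at row 4

Answer: 4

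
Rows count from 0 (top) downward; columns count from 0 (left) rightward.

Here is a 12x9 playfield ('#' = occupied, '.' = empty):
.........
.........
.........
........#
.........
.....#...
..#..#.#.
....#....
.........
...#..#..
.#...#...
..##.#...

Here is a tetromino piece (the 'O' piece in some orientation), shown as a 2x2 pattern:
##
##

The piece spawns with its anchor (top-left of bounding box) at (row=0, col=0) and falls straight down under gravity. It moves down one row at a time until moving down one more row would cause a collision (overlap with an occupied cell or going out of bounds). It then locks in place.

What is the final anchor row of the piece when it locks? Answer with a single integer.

Answer: 8

Derivation:
Spawn at (row=0, col=0). Try each row:
  row 0: fits
  row 1: fits
  row 2: fits
  row 3: fits
  row 4: fits
  row 5: fits
  row 6: fits
  row 7: fits
  row 8: fits
  row 9: blocked -> lock at row 8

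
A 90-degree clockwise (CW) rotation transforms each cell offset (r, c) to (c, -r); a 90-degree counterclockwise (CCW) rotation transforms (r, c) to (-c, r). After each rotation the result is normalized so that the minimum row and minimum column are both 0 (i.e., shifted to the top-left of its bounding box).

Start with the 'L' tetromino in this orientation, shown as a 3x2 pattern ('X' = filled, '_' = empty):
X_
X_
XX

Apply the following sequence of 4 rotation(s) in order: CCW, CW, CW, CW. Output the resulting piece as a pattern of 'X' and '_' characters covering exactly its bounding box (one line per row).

Start:
X_
X_
XX
After rotation 1 (CCW):
__X
XXX
After rotation 2 (CW):
X_
X_
XX
After rotation 3 (CW):
XXX
X__
After rotation 4 (CW):
XX
_X
_X

Answer: XX
_X
_X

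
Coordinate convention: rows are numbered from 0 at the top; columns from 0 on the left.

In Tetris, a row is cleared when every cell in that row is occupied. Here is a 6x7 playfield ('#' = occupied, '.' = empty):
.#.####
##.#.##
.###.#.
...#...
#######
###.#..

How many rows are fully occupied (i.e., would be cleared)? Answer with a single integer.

Answer: 1

Derivation:
Check each row:
  row 0: 2 empty cells -> not full
  row 1: 2 empty cells -> not full
  row 2: 3 empty cells -> not full
  row 3: 6 empty cells -> not full
  row 4: 0 empty cells -> FULL (clear)
  row 5: 3 empty cells -> not full
Total rows cleared: 1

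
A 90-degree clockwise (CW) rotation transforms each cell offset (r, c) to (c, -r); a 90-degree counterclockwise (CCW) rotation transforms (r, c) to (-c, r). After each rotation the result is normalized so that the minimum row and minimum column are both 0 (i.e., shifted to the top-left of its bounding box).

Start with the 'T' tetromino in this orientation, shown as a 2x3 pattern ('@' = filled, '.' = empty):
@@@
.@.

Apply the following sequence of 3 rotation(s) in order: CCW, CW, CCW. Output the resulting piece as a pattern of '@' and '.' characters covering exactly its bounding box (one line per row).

Start:
@@@
.@.
After rotation 1 (CCW):
@.
@@
@.
After rotation 2 (CW):
@@@
.@.
After rotation 3 (CCW):
@.
@@
@.

Answer: @.
@@
@.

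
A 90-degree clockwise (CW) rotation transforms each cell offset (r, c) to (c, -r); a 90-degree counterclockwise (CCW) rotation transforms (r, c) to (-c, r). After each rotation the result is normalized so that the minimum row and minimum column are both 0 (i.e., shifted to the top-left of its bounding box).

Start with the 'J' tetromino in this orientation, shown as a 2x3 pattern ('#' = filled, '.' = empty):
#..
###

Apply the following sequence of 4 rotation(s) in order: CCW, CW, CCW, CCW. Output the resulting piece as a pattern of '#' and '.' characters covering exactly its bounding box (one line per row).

Answer: ###
..#

Derivation:
Start:
#..
###
After rotation 1 (CCW):
.#
.#
##
After rotation 2 (CW):
#..
###
After rotation 3 (CCW):
.#
.#
##
After rotation 4 (CCW):
###
..#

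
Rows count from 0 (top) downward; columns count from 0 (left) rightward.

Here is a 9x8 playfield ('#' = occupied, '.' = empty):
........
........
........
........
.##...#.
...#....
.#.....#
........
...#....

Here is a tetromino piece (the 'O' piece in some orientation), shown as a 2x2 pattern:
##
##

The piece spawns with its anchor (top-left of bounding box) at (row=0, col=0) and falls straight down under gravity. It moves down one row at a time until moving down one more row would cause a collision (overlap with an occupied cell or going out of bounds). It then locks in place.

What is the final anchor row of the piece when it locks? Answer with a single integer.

Answer: 2

Derivation:
Spawn at (row=0, col=0). Try each row:
  row 0: fits
  row 1: fits
  row 2: fits
  row 3: blocked -> lock at row 2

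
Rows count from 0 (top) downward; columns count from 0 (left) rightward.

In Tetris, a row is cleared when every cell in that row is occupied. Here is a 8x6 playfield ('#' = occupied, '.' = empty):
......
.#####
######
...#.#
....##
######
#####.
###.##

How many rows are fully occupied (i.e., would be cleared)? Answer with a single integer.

Check each row:
  row 0: 6 empty cells -> not full
  row 1: 1 empty cell -> not full
  row 2: 0 empty cells -> FULL (clear)
  row 3: 4 empty cells -> not full
  row 4: 4 empty cells -> not full
  row 5: 0 empty cells -> FULL (clear)
  row 6: 1 empty cell -> not full
  row 7: 1 empty cell -> not full
Total rows cleared: 2

Answer: 2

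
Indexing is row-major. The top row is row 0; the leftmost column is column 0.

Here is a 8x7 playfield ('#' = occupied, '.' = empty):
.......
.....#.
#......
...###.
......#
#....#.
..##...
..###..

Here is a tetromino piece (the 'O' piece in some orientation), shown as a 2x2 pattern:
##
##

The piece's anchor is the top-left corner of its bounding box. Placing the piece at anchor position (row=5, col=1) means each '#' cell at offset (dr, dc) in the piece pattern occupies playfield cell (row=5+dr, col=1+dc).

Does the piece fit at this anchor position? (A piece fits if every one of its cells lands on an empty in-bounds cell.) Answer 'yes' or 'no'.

Answer: no

Derivation:
Check each piece cell at anchor (5, 1):
  offset (0,0) -> (5,1): empty -> OK
  offset (0,1) -> (5,2): empty -> OK
  offset (1,0) -> (6,1): empty -> OK
  offset (1,1) -> (6,2): occupied ('#') -> FAIL
All cells valid: no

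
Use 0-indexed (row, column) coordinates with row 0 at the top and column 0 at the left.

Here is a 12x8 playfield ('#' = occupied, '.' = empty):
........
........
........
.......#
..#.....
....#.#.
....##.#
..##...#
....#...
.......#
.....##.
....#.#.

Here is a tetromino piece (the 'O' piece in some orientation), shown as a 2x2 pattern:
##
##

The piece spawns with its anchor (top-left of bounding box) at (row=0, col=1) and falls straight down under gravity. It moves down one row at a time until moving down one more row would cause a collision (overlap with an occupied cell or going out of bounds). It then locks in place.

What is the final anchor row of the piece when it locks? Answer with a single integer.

Spawn at (row=0, col=1). Try each row:
  row 0: fits
  row 1: fits
  row 2: fits
  row 3: blocked -> lock at row 2

Answer: 2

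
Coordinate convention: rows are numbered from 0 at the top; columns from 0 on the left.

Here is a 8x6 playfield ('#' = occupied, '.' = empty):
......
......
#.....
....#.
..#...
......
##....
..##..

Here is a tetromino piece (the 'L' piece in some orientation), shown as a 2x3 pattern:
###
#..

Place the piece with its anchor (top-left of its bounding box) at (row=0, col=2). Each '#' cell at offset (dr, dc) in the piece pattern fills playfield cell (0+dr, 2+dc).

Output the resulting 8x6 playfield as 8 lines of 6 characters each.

Answer: ..###.
..#...
#.....
....#.
..#...
......
##....
..##..

Derivation:
Fill (0+0,2+0) = (0,2)
Fill (0+0,2+1) = (0,3)
Fill (0+0,2+2) = (0,4)
Fill (0+1,2+0) = (1,2)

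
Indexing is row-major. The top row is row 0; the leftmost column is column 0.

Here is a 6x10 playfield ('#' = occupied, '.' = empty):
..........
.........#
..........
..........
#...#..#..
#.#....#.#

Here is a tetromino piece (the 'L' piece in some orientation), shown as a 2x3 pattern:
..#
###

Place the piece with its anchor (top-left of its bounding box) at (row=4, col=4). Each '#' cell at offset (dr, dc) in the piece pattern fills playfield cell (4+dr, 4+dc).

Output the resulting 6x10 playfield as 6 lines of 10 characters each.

Answer: ..........
.........#
..........
..........
#...#.##..
#.#.####.#

Derivation:
Fill (4+0,4+2) = (4,6)
Fill (4+1,4+0) = (5,4)
Fill (4+1,4+1) = (5,5)
Fill (4+1,4+2) = (5,6)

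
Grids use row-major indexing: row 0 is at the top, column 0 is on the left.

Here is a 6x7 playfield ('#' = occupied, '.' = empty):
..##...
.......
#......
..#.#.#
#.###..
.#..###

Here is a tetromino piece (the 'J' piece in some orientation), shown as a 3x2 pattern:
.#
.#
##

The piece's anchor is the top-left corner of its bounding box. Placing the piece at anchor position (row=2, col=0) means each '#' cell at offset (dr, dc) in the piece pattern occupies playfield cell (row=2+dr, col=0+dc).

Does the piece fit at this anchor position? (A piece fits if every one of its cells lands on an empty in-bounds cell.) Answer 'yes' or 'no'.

Answer: no

Derivation:
Check each piece cell at anchor (2, 0):
  offset (0,1) -> (2,1): empty -> OK
  offset (1,1) -> (3,1): empty -> OK
  offset (2,0) -> (4,0): occupied ('#') -> FAIL
  offset (2,1) -> (4,1): empty -> OK
All cells valid: no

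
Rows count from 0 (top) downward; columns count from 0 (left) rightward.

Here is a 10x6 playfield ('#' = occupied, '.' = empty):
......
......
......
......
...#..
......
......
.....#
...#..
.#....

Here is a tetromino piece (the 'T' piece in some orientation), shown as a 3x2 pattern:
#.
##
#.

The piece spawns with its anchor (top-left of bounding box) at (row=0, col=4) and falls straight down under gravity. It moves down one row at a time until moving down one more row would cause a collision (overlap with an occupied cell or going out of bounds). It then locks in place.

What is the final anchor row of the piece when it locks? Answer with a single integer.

Spawn at (row=0, col=4). Try each row:
  row 0: fits
  row 1: fits
  row 2: fits
  row 3: fits
  row 4: fits
  row 5: fits
  row 6: blocked -> lock at row 5

Answer: 5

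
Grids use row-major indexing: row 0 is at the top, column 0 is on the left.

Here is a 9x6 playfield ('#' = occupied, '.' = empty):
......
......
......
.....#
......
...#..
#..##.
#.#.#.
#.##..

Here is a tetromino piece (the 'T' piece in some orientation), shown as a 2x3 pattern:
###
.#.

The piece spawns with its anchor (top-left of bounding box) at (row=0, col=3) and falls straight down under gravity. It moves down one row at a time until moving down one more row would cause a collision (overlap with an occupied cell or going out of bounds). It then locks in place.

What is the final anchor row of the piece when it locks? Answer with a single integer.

Spawn at (row=0, col=3). Try each row:
  row 0: fits
  row 1: fits
  row 2: fits
  row 3: blocked -> lock at row 2

Answer: 2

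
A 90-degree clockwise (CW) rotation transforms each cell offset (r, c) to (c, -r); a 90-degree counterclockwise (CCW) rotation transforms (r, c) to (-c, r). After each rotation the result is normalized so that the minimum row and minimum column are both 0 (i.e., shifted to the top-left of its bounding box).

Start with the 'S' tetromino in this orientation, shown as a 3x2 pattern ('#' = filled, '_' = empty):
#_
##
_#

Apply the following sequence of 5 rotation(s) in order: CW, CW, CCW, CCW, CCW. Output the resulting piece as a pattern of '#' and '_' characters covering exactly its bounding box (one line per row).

Answer: _##
##_

Derivation:
Start:
#_
##
_#
After rotation 1 (CW):
_##
##_
After rotation 2 (CW):
#_
##
_#
After rotation 3 (CCW):
_##
##_
After rotation 4 (CCW):
#_
##
_#
After rotation 5 (CCW):
_##
##_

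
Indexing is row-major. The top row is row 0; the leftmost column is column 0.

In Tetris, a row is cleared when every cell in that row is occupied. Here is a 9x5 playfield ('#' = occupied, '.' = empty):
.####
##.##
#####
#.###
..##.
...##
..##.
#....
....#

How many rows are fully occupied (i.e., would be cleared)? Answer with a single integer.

Answer: 1

Derivation:
Check each row:
  row 0: 1 empty cell -> not full
  row 1: 1 empty cell -> not full
  row 2: 0 empty cells -> FULL (clear)
  row 3: 1 empty cell -> not full
  row 4: 3 empty cells -> not full
  row 5: 3 empty cells -> not full
  row 6: 3 empty cells -> not full
  row 7: 4 empty cells -> not full
  row 8: 4 empty cells -> not full
Total rows cleared: 1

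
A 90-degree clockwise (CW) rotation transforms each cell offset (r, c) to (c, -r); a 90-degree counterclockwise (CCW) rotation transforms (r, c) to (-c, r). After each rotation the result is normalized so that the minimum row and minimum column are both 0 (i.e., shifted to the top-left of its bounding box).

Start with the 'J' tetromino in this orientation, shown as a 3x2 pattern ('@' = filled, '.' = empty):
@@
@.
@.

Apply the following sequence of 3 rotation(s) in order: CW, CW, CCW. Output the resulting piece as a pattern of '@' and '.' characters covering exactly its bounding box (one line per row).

Start:
@@
@.
@.
After rotation 1 (CW):
@@@
..@
After rotation 2 (CW):
.@
.@
@@
After rotation 3 (CCW):
@@@
..@

Answer: @@@
..@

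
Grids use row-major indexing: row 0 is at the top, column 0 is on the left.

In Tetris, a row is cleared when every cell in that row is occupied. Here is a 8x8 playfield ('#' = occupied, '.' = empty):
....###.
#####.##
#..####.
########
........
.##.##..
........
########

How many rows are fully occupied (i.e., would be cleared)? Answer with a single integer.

Check each row:
  row 0: 5 empty cells -> not full
  row 1: 1 empty cell -> not full
  row 2: 3 empty cells -> not full
  row 3: 0 empty cells -> FULL (clear)
  row 4: 8 empty cells -> not full
  row 5: 4 empty cells -> not full
  row 6: 8 empty cells -> not full
  row 7: 0 empty cells -> FULL (clear)
Total rows cleared: 2

Answer: 2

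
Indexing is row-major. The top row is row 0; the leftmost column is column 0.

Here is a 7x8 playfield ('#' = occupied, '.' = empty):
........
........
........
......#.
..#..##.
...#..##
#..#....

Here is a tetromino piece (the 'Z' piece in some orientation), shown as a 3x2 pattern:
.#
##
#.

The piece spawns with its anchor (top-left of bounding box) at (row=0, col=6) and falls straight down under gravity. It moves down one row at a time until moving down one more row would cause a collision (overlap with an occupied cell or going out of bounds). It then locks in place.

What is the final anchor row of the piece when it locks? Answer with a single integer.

Answer: 0

Derivation:
Spawn at (row=0, col=6). Try each row:
  row 0: fits
  row 1: blocked -> lock at row 0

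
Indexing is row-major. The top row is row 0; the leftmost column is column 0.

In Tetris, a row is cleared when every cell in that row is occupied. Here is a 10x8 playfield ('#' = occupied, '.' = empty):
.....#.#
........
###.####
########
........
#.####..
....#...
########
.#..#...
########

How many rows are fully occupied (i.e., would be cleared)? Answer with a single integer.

Check each row:
  row 0: 6 empty cells -> not full
  row 1: 8 empty cells -> not full
  row 2: 1 empty cell -> not full
  row 3: 0 empty cells -> FULL (clear)
  row 4: 8 empty cells -> not full
  row 5: 3 empty cells -> not full
  row 6: 7 empty cells -> not full
  row 7: 0 empty cells -> FULL (clear)
  row 8: 6 empty cells -> not full
  row 9: 0 empty cells -> FULL (clear)
Total rows cleared: 3

Answer: 3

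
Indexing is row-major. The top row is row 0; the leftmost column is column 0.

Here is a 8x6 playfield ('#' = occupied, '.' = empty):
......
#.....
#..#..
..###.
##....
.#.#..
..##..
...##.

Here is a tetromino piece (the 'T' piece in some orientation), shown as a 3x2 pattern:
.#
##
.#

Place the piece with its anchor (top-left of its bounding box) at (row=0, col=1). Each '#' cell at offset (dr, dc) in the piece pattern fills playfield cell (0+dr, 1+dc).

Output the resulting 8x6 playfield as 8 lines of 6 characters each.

Fill (0+0,1+1) = (0,2)
Fill (0+1,1+0) = (1,1)
Fill (0+1,1+1) = (1,2)
Fill (0+2,1+1) = (2,2)

Answer: ..#...
###...
#.##..
..###.
##....
.#.#..
..##..
...##.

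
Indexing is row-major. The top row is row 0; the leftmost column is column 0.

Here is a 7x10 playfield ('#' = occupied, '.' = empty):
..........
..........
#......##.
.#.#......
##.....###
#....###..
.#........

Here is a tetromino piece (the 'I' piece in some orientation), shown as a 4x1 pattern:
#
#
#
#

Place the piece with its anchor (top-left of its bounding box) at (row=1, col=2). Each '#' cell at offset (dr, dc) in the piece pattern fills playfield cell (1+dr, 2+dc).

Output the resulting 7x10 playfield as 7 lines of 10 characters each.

Answer: ..........
..#.......
#.#....##.
.###......
###....###
#....###..
.#........

Derivation:
Fill (1+0,2+0) = (1,2)
Fill (1+1,2+0) = (2,2)
Fill (1+2,2+0) = (3,2)
Fill (1+3,2+0) = (4,2)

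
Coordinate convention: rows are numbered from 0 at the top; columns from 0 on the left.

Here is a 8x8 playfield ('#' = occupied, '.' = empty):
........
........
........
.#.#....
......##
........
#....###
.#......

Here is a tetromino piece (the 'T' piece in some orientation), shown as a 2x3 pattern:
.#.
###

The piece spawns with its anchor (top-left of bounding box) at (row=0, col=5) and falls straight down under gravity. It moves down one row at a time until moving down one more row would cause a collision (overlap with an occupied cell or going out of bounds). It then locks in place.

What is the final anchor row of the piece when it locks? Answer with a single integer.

Answer: 2

Derivation:
Spawn at (row=0, col=5). Try each row:
  row 0: fits
  row 1: fits
  row 2: fits
  row 3: blocked -> lock at row 2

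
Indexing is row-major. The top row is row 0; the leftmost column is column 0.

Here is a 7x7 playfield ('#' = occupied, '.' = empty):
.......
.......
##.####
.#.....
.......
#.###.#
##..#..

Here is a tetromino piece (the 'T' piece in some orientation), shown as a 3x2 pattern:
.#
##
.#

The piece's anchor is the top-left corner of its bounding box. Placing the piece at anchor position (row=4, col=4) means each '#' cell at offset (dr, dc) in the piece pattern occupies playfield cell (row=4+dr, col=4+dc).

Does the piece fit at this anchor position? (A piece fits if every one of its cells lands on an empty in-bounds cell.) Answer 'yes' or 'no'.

Check each piece cell at anchor (4, 4):
  offset (0,1) -> (4,5): empty -> OK
  offset (1,0) -> (5,4): occupied ('#') -> FAIL
  offset (1,1) -> (5,5): empty -> OK
  offset (2,1) -> (6,5): empty -> OK
All cells valid: no

Answer: no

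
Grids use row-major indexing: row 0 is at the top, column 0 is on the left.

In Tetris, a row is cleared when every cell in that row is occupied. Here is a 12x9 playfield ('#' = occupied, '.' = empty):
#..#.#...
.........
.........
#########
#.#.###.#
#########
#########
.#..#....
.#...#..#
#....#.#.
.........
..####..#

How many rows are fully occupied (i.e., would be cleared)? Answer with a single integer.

Answer: 3

Derivation:
Check each row:
  row 0: 6 empty cells -> not full
  row 1: 9 empty cells -> not full
  row 2: 9 empty cells -> not full
  row 3: 0 empty cells -> FULL (clear)
  row 4: 3 empty cells -> not full
  row 5: 0 empty cells -> FULL (clear)
  row 6: 0 empty cells -> FULL (clear)
  row 7: 7 empty cells -> not full
  row 8: 6 empty cells -> not full
  row 9: 6 empty cells -> not full
  row 10: 9 empty cells -> not full
  row 11: 4 empty cells -> not full
Total rows cleared: 3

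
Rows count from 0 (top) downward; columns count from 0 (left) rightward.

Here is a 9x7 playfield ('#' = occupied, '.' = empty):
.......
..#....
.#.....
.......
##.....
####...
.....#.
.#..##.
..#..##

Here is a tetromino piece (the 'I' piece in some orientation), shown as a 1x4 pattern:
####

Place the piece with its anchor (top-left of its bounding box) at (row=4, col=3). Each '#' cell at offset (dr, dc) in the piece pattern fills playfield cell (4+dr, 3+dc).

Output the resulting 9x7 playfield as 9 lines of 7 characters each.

Answer: .......
..#....
.#.....
.......
##.####
####...
.....#.
.#..##.
..#..##

Derivation:
Fill (4+0,3+0) = (4,3)
Fill (4+0,3+1) = (4,4)
Fill (4+0,3+2) = (4,5)
Fill (4+0,3+3) = (4,6)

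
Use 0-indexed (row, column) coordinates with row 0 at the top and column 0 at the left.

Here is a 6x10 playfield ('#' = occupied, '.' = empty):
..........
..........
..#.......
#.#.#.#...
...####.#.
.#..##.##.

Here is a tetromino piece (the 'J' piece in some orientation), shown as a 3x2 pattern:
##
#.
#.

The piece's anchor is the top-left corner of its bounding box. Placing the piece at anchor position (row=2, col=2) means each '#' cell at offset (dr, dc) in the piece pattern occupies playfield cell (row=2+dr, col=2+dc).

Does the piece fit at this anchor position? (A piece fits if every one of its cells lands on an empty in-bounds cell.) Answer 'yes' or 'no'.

Answer: no

Derivation:
Check each piece cell at anchor (2, 2):
  offset (0,0) -> (2,2): occupied ('#') -> FAIL
  offset (0,1) -> (2,3): empty -> OK
  offset (1,0) -> (3,2): occupied ('#') -> FAIL
  offset (2,0) -> (4,2): empty -> OK
All cells valid: no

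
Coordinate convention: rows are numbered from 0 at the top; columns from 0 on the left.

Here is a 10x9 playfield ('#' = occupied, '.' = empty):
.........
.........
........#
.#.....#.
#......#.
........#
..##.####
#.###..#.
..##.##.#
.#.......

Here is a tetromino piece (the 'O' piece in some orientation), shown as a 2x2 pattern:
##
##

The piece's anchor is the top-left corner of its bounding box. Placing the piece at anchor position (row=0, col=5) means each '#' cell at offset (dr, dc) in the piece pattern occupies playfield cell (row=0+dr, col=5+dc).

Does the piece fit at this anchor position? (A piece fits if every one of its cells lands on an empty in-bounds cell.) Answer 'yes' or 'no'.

Answer: yes

Derivation:
Check each piece cell at anchor (0, 5):
  offset (0,0) -> (0,5): empty -> OK
  offset (0,1) -> (0,6): empty -> OK
  offset (1,0) -> (1,5): empty -> OK
  offset (1,1) -> (1,6): empty -> OK
All cells valid: yes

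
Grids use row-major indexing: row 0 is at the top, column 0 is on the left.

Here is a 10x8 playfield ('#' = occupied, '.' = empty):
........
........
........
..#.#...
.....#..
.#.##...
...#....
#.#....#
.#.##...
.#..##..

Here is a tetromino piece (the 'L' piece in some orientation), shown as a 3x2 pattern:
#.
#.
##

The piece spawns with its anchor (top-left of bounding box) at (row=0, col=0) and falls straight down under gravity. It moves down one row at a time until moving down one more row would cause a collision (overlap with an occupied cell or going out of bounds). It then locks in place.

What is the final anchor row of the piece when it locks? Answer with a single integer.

Answer: 2

Derivation:
Spawn at (row=0, col=0). Try each row:
  row 0: fits
  row 1: fits
  row 2: fits
  row 3: blocked -> lock at row 2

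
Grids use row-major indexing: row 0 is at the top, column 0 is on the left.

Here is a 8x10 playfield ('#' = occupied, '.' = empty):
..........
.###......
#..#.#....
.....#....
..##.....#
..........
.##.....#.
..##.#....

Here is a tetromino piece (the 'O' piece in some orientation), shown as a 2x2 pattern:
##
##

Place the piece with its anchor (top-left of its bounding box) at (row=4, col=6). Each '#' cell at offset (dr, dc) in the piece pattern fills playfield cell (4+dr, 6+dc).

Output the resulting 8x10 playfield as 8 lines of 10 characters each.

Answer: ..........
.###......
#..#.#....
.....#....
..##..##.#
......##..
.##.....#.
..##.#....

Derivation:
Fill (4+0,6+0) = (4,6)
Fill (4+0,6+1) = (4,7)
Fill (4+1,6+0) = (5,6)
Fill (4+1,6+1) = (5,7)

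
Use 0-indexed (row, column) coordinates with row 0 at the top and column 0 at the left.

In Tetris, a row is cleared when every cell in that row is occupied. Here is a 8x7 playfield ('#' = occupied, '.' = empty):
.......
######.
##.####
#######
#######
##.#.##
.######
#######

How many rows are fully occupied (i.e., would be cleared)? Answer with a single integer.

Check each row:
  row 0: 7 empty cells -> not full
  row 1: 1 empty cell -> not full
  row 2: 1 empty cell -> not full
  row 3: 0 empty cells -> FULL (clear)
  row 4: 0 empty cells -> FULL (clear)
  row 5: 2 empty cells -> not full
  row 6: 1 empty cell -> not full
  row 7: 0 empty cells -> FULL (clear)
Total rows cleared: 3

Answer: 3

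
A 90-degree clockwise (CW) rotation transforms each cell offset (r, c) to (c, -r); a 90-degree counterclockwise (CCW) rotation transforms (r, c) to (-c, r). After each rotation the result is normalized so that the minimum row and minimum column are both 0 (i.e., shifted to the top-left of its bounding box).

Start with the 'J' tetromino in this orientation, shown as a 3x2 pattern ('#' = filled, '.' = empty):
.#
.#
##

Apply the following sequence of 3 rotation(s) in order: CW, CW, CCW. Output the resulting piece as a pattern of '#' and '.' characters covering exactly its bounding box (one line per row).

Answer: #..
###

Derivation:
Start:
.#
.#
##
After rotation 1 (CW):
#..
###
After rotation 2 (CW):
##
#.
#.
After rotation 3 (CCW):
#..
###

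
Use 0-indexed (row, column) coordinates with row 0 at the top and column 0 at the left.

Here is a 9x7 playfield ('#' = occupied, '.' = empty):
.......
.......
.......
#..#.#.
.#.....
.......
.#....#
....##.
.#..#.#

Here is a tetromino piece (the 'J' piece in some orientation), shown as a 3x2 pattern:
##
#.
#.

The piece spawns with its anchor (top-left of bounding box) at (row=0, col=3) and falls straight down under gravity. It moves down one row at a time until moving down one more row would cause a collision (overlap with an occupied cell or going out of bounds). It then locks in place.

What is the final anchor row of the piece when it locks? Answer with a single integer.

Answer: 0

Derivation:
Spawn at (row=0, col=3). Try each row:
  row 0: fits
  row 1: blocked -> lock at row 0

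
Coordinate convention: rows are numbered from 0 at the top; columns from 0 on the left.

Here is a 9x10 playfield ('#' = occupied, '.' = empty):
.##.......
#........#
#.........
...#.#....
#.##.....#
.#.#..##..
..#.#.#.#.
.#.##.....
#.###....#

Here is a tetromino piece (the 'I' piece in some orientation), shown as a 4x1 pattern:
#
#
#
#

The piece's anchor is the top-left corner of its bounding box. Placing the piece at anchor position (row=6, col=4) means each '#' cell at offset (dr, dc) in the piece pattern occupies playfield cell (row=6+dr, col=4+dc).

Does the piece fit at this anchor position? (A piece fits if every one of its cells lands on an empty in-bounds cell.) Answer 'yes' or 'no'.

Answer: no

Derivation:
Check each piece cell at anchor (6, 4):
  offset (0,0) -> (6,4): occupied ('#') -> FAIL
  offset (1,0) -> (7,4): occupied ('#') -> FAIL
  offset (2,0) -> (8,4): occupied ('#') -> FAIL
  offset (3,0) -> (9,4): out of bounds -> FAIL
All cells valid: no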